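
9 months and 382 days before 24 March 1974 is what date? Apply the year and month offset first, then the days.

June 7, 1972

Counting back 9 months and 382 days from March 24, 1974: first the month/year part, then the days.
month 3 − 9 = -6, which is month 6 of year 1973 → June 1973.
Day 24 is valid in June, giving June 24, 1973.
Now subtract 382 days from June 24, 1973.
Going back 24 days from June 24, 1973 reaches the end of the previous month; 382 − 24 = 358 left.
May 1973 has 31 days: 358 − 31 = 327 left.
April 1973 has 30 days: 327 − 30 = 297 left.
March 1973 has 31 days: 297 − 31 = 266 left.
February 1973 has 28 days (1973 is not a leap year): 266 − 28 = 238 left.
January 1973 has 31 days: 238 − 31 = 207 left.
December 1972 has 31 days: 207 − 31 = 176 left.
November 1972 has 30 days: 176 − 30 = 146 left.
October 1972 has 31 days: 146 − 31 = 115 left.
September 1972 has 30 days: 115 − 30 = 85 left.
August 1972 has 31 days: 85 − 31 = 54 left.
July 1972 has 31 days: 54 − 31 = 23 left.
June 1972 has 30 days; 30 − 23 = 7 → June 7, 1972.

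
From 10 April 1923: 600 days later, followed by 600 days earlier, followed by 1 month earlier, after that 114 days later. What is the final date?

July 2, 1923

Counting forward 600 days from April 10, 1923:
April has 30 days, so 30 − 10 = 20 days remain after April 10, 1923; 600 − 20 = 580 left.
May 1923 has 31 days: 580 − 31 = 549 left.
June 1923 has 30 days: 549 − 30 = 519 left.
July 1923 has 31 days: 519 − 31 = 488 left.
August 1923 has 31 days: 488 − 31 = 457 left.
September 1923 has 30 days: 457 − 30 = 427 left.
October 1923 has 31 days: 427 − 31 = 396 left.
November 1923 has 30 days: 396 − 30 = 366 left.
December 1923 has 31 days: 366 − 31 = 335 left.
January 1924 has 31 days: 335 − 31 = 304 left.
February 1924 has 29 days (1924 is a leap year): 304 − 29 = 275 left.
March 1924 has 31 days: 275 − 31 = 244 left.
April 1924 has 30 days: 244 − 30 = 214 left.
May 1924 has 31 days: 214 − 31 = 183 left.
June 1924 has 30 days: 183 − 30 = 153 left.
July 1924 has 31 days: 153 − 31 = 122 left.
August 1924 has 31 days: 122 − 31 = 91 left.
September 1924 has 30 days: 91 − 30 = 61 left.
October 1924 has 31 days: 61 − 31 = 30 left.
30 days into November 1924 → November 30, 1924.
Going back 600 days from November 30, 1924:
Going back 30 days from November 30, 1924 reaches the end of the previous month; 600 − 30 = 570 left.
October 1924 has 31 days: 570 − 31 = 539 left.
September 1924 has 30 days: 539 − 30 = 509 left.
August 1924 has 31 days: 509 − 31 = 478 left.
July 1924 has 31 days: 478 − 31 = 447 left.
June 1924 has 30 days: 447 − 30 = 417 left.
May 1924 has 31 days: 417 − 31 = 386 left.
April 1924 has 30 days: 386 − 30 = 356 left.
March 1924 has 31 days: 356 − 31 = 325 left.
February 1924 has 29 days (1924 is a leap year): 325 − 29 = 296 left.
January 1924 has 31 days: 296 − 31 = 265 left.
December 1923 has 31 days: 265 − 31 = 234 left.
November 1923 has 30 days: 234 − 30 = 204 left.
October 1923 has 31 days: 204 − 31 = 173 left.
September 1923 has 30 days: 173 − 30 = 143 left.
August 1923 has 31 days: 143 − 31 = 112 left.
July 1923 has 31 days: 112 − 31 = 81 left.
June 1923 has 30 days: 81 − 30 = 51 left.
May 1923 has 31 days: 51 − 31 = 20 left.
April 1923 has 30 days; 30 − 20 = 10 → April 10, 1923.
Subtracting 1 month from April 10, 1923:
month 4 − 1 = 3 → March 1923.
Day 10 is valid in March, giving March 10, 1923.
Counting forward 114 days from March 10, 1923:
March has 31 days, so 31 − 10 = 21 days remain after March 10, 1923; 114 − 21 = 93 left.
April 1923 has 30 days: 93 − 30 = 63 left.
May 1923 has 31 days: 63 − 31 = 32 left.
June 1923 has 30 days: 32 − 30 = 2 left.
2 days into July 1923 → July 2, 1923.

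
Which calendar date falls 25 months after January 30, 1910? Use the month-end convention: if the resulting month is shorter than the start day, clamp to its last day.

February 29, 1912

Advancing 25 months from January 30, 1910.
month 1 + 25 = 26, which is month 2 of year 1912 → February 1912.
February 1912 has only 29 days (1912 is a leap year — relevant if February), and the start was day 30, so the date clamps to February 29, 1912.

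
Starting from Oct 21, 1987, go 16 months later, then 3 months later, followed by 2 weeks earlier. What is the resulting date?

Counting forward 16 months from October 21, 1987:
month 10 + 16 = 26, which is month 2 of year 1989 → February 1989.
Day 21 is valid in February, giving February 21, 1989.
Counting forward 3 months from February 21, 1989:
month 2 + 3 = 5 → May 1989.
Day 21 is valid in May, giving May 21, 1989.
Subtracting 2 weeks (= 14 days) from May 21, 1989:
21 − 14 = 7, still in May 1989.

May 7, 1989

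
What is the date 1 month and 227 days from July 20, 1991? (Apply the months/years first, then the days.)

Counting forward 1 month and 227 days from July 20, 1991: first the month/year part, then the days.
month 7 + 1 = 8 → August 1991.
Day 20 is valid in August, giving August 20, 1991.
Now add 227 days from August 20, 1991.
August has 31 days, so 31 − 20 = 11 days remain after August 20, 1991; 227 − 11 = 216 left.
September 1991 has 30 days: 216 − 30 = 186 left.
October 1991 has 31 days: 186 − 31 = 155 left.
November 1991 has 30 days: 155 − 30 = 125 left.
December 1991 has 31 days: 125 − 31 = 94 left.
January 1992 has 31 days: 94 − 31 = 63 left.
February 1992 has 29 days (1992 is a leap year): 63 − 29 = 34 left.
March 1992 has 31 days: 34 − 31 = 3 left.
3 days into April 1992 → April 3, 1992.

April 3, 1992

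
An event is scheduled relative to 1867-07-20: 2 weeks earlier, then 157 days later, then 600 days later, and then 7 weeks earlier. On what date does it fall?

June 13, 1869

Going back 2 weeks (= 14 days) from July 20, 1867:
20 − 14 = 6, still in July 1867.
Advancing 157 days from July 6, 1867:
July has 31 days, so 31 − 6 = 25 days remain after July 6, 1867; 157 − 25 = 132 left.
August 1867 has 31 days: 132 − 31 = 101 left.
September 1867 has 30 days: 101 − 30 = 71 left.
October 1867 has 31 days: 71 − 31 = 40 left.
November 1867 has 30 days: 40 − 30 = 10 left.
10 days into December 1867 → December 10, 1867.
Adding 600 days from December 10, 1867:
December has 31 days, so 31 − 10 = 21 days remain after December 10, 1867; 600 − 21 = 579 left.
January 1868 has 31 days: 579 − 31 = 548 left.
February 1868 has 29 days (1868 is a leap year): 548 − 29 = 519 left.
March 1868 has 31 days: 519 − 31 = 488 left.
April 1868 has 30 days: 488 − 30 = 458 left.
May 1868 has 31 days: 458 − 31 = 427 left.
June 1868 has 30 days: 427 − 30 = 397 left.
July 1868 has 31 days: 397 − 31 = 366 left.
August 1868 has 31 days: 366 − 31 = 335 left.
September 1868 has 30 days: 335 − 30 = 305 left.
October 1868 has 31 days: 305 − 31 = 274 left.
November 1868 has 30 days: 274 − 30 = 244 left.
December 1868 has 31 days: 244 − 31 = 213 left.
January 1869 has 31 days: 213 − 31 = 182 left.
February 1869 has 28 days (1869 is not a leap year): 182 − 28 = 154 left.
March 1869 has 31 days: 154 − 31 = 123 left.
April 1869 has 30 days: 123 − 30 = 93 left.
May 1869 has 31 days: 93 − 31 = 62 left.
June 1869 has 30 days: 62 − 30 = 32 left.
July 1869 has 31 days: 32 − 31 = 1 left.
1 day into August 1869 → August 1, 1869.
Going back 7 weeks (= 49 days) from August 1, 1869:
Going back 1 day from August 1, 1869 reaches the end of the previous month; 49 − 1 = 48 left.
July 1869 has 31 days: 48 − 31 = 17 left.
June 1869 has 30 days; 30 − 17 = 13 → June 13, 1869.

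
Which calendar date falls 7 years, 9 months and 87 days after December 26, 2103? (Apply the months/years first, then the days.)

December 22, 2111

Adding 7 years, 9 months and 87 days from December 26, 2103: first the month/year part, then the days.
+7 years → 2110; month 12 + 9 = 21, which is month 9 of year 2111 → September 2111.
Day 26 is valid in September, giving September 26, 2111.
Now add 87 days from September 26, 2111.
September has 30 days, so 30 − 26 = 4 days remain after September 26, 2111; 87 − 4 = 83 left.
October 2111 has 31 days: 83 − 31 = 52 left.
November 2111 has 30 days: 52 − 30 = 22 left.
22 days into December 2111 → December 22, 2111.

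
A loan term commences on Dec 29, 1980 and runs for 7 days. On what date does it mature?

January 5, 1981

Advancing 7 days from December 29, 1980.
December has 31 days, so 31 − 29 = 2 days remain after December 29, 1980; 7 − 2 = 5 left.
5 days into January 1981 → January 5, 1981.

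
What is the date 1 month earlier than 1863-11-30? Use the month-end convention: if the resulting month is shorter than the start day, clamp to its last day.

Going back 1 month from November 30, 1863.
month 11 − 1 = 10 → October 1863.
Day 30 is valid in October, giving October 30, 1863.

October 30, 1863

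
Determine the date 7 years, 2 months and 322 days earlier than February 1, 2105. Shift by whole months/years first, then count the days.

January 13, 2097

Going back 7 years, 2 months and 322 days from February 1, 2105: first the month/year part, then the days.
-7 years → 2098; month 2 − 2 = 0, which is month 12 of year 2097 → December 2097.
Day 1 is valid in December, giving December 1, 2097.
Now subtract 322 days from December 1, 2097.
Going back 1 day from December 1, 2097 reaches the end of the previous month; 322 − 1 = 321 left.
November 2097 has 30 days: 321 − 30 = 291 left.
October 2097 has 31 days: 291 − 31 = 260 left.
September 2097 has 30 days: 260 − 30 = 230 left.
August 2097 has 31 days: 230 − 31 = 199 left.
July 2097 has 31 days: 199 − 31 = 168 left.
June 2097 has 30 days: 168 − 30 = 138 left.
May 2097 has 31 days: 138 − 31 = 107 left.
April 2097 has 30 days: 107 − 30 = 77 left.
March 2097 has 31 days: 77 − 31 = 46 left.
February 2097 has 28 days (2097 is not a leap year): 46 − 28 = 18 left.
January 2097 has 31 days; 31 − 18 = 13 → January 13, 2097.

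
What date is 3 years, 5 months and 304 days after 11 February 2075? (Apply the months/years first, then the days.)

May 11, 2079

Adding 3 years, 5 months and 304 days from February 11, 2075: first the month/year part, then the days.
+3 years → 2078; month 2 + 5 = 7 → July 2078.
Day 11 is valid in July, giving July 11, 2078.
Now add 304 days from July 11, 2078.
July has 31 days, so 31 − 11 = 20 days remain after July 11, 2078; 304 − 20 = 284 left.
August 2078 has 31 days: 284 − 31 = 253 left.
September 2078 has 30 days: 253 − 30 = 223 left.
October 2078 has 31 days: 223 − 31 = 192 left.
November 2078 has 30 days: 192 − 30 = 162 left.
December 2078 has 31 days: 162 − 31 = 131 left.
January 2079 has 31 days: 131 − 31 = 100 left.
February 2079 has 28 days (2079 is not a leap year): 100 − 28 = 72 left.
March 2079 has 31 days: 72 − 31 = 41 left.
April 2079 has 30 days: 41 − 30 = 11 left.
11 days into May 2079 → May 11, 2079.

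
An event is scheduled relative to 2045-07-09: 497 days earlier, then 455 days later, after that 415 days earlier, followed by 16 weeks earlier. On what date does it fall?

Going back 497 days from July 9, 2045:
Going back 9 days from July 9, 2045 reaches the end of the previous month; 497 − 9 = 488 left.
June 2045 has 30 days: 488 − 30 = 458 left.
May 2045 has 31 days: 458 − 31 = 427 left.
April 2045 has 30 days: 427 − 30 = 397 left.
March 2045 has 31 days: 397 − 31 = 366 left.
February 2045 has 28 days (2045 is not a leap year): 366 − 28 = 338 left.
January 2045 has 31 days: 338 − 31 = 307 left.
December 2044 has 31 days: 307 − 31 = 276 left.
November 2044 has 30 days: 276 − 30 = 246 left.
October 2044 has 31 days: 246 − 31 = 215 left.
September 2044 has 30 days: 215 − 30 = 185 left.
August 2044 has 31 days: 185 − 31 = 154 left.
July 2044 has 31 days: 154 − 31 = 123 left.
June 2044 has 30 days: 123 − 30 = 93 left.
May 2044 has 31 days: 93 − 31 = 62 left.
April 2044 has 30 days: 62 − 30 = 32 left.
March 2044 has 31 days: 32 − 31 = 1 left.
February 2044 has 29 days; 29 − 1 = 28 → February 28, 2044.
Adding 455 days from February 28, 2044:
February has 29 days, so 29 − 28 = 1 day remains after February 28, 2044; 455 − 1 = 454 left.
March 2044 has 31 days: 454 − 31 = 423 left.
April 2044 has 30 days: 423 − 30 = 393 left.
May 2044 has 31 days: 393 − 31 = 362 left.
June 2044 has 30 days: 362 − 30 = 332 left.
July 2044 has 31 days: 332 − 31 = 301 left.
August 2044 has 31 days: 301 − 31 = 270 left.
September 2044 has 30 days: 270 − 30 = 240 left.
October 2044 has 31 days: 240 − 31 = 209 left.
November 2044 has 30 days: 209 − 30 = 179 left.
December 2044 has 31 days: 179 − 31 = 148 left.
January 2045 has 31 days: 148 − 31 = 117 left.
February 2045 has 28 days (2045 is not a leap year): 117 − 28 = 89 left.
March 2045 has 31 days: 89 − 31 = 58 left.
April 2045 has 30 days: 58 − 30 = 28 left.
28 days into May 2045 → May 28, 2045.
Subtracting 415 days from May 28, 2045:
Going back 28 days from May 28, 2045 reaches the end of the previous month; 415 − 28 = 387 left.
April 2045 has 30 days: 387 − 30 = 357 left.
March 2045 has 31 days: 357 − 31 = 326 left.
February 2045 has 28 days (2045 is not a leap year): 326 − 28 = 298 left.
January 2045 has 31 days: 298 − 31 = 267 left.
December 2044 has 31 days: 267 − 31 = 236 left.
November 2044 has 30 days: 236 − 30 = 206 left.
October 2044 has 31 days: 206 − 31 = 175 left.
September 2044 has 30 days: 175 − 30 = 145 left.
August 2044 has 31 days: 145 − 31 = 114 left.
July 2044 has 31 days: 114 − 31 = 83 left.
June 2044 has 30 days: 83 − 30 = 53 left.
May 2044 has 31 days: 53 − 31 = 22 left.
April 2044 has 30 days; 30 − 22 = 8 → April 8, 2044.
Subtracting 16 weeks (= 112 days) from April 8, 2044:
Going back 8 days from April 8, 2044 reaches the end of the previous month; 112 − 8 = 104 left.
March 2044 has 31 days: 104 − 31 = 73 left.
February 2044 has 29 days (2044 is a leap year): 73 − 29 = 44 left.
January 2044 has 31 days: 44 − 31 = 13 left.
December 2043 has 31 days; 31 − 13 = 18 → December 18, 2043.

December 18, 2043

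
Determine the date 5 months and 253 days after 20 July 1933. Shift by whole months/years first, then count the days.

Advancing 5 months and 253 days from July 20, 1933: first the month/year part, then the days.
month 7 + 5 = 12 → December 1933.
Day 20 is valid in December, giving December 20, 1933.
Now add 253 days from December 20, 1933.
December has 31 days, so 31 − 20 = 11 days remain after December 20, 1933; 253 − 11 = 242 left.
January 1934 has 31 days: 242 − 31 = 211 left.
February 1934 has 28 days (1934 is not a leap year): 211 − 28 = 183 left.
March 1934 has 31 days: 183 − 31 = 152 left.
April 1934 has 30 days: 152 − 30 = 122 left.
May 1934 has 31 days: 122 − 31 = 91 left.
June 1934 has 30 days: 91 − 30 = 61 left.
July 1934 has 31 days: 61 − 31 = 30 left.
30 days into August 1934 → August 30, 1934.

August 30, 1934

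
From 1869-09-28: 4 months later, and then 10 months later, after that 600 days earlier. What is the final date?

April 7, 1869

Counting forward 4 months from September 28, 1869:
month 9 + 4 = 13, which is month 1 of year 1870 → January 1870.
Day 28 is valid in January, giving January 28, 1870.
Advancing 10 months from January 28, 1870:
month 1 + 10 = 11 → November 1870.
Day 28 is valid in November, giving November 28, 1870.
Subtracting 600 days from November 28, 1870:
Going back 28 days from November 28, 1870 reaches the end of the previous month; 600 − 28 = 572 left.
October 1870 has 31 days: 572 − 31 = 541 left.
September 1870 has 30 days: 541 − 30 = 511 left.
August 1870 has 31 days: 511 − 31 = 480 left.
July 1870 has 31 days: 480 − 31 = 449 left.
June 1870 has 30 days: 449 − 30 = 419 left.
May 1870 has 31 days: 419 − 31 = 388 left.
April 1870 has 30 days: 388 − 30 = 358 left.
March 1870 has 31 days: 358 − 31 = 327 left.
February 1870 has 28 days (1870 is not a leap year): 327 − 28 = 299 left.
January 1870 has 31 days: 299 − 31 = 268 left.
December 1869 has 31 days: 268 − 31 = 237 left.
November 1869 has 30 days: 237 − 30 = 207 left.
October 1869 has 31 days: 207 − 31 = 176 left.
September 1869 has 30 days: 176 − 30 = 146 left.
August 1869 has 31 days: 146 − 31 = 115 left.
July 1869 has 31 days: 115 − 31 = 84 left.
June 1869 has 30 days: 84 − 30 = 54 left.
May 1869 has 31 days: 54 − 31 = 23 left.
April 1869 has 30 days; 30 − 23 = 7 → April 7, 1869.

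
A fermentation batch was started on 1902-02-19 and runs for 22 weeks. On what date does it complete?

July 23, 1902

Advancing 22 weeks = 154 days from February 19, 1902.
February has 28 days, so 28 − 19 = 9 days remain after February 19, 1902; 154 − 9 = 145 left.
March 1902 has 31 days: 145 − 31 = 114 left.
April 1902 has 30 days: 114 − 30 = 84 left.
May 1902 has 31 days: 84 − 31 = 53 left.
June 1902 has 30 days: 53 − 30 = 23 left.
23 days into July 1902 → July 23, 1902.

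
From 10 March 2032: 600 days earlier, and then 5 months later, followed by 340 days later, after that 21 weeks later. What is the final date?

April 19, 2032

Subtracting 600 days from March 10, 2032:
Going back 10 days from March 10, 2032 reaches the end of the previous month; 600 − 10 = 590 left.
February 2032 has 29 days (2032 is a leap year): 590 − 29 = 561 left.
January 2032 has 31 days: 561 − 31 = 530 left.
December 2031 has 31 days: 530 − 31 = 499 left.
November 2031 has 30 days: 499 − 30 = 469 left.
October 2031 has 31 days: 469 − 31 = 438 left.
September 2031 has 30 days: 438 − 30 = 408 left.
August 2031 has 31 days: 408 − 31 = 377 left.
July 2031 has 31 days: 377 − 31 = 346 left.
June 2031 has 30 days: 346 − 30 = 316 left.
May 2031 has 31 days: 316 − 31 = 285 left.
April 2031 has 30 days: 285 − 30 = 255 left.
March 2031 has 31 days: 255 − 31 = 224 left.
February 2031 has 28 days (2031 is not a leap year): 224 − 28 = 196 left.
January 2031 has 31 days: 196 − 31 = 165 left.
December 2030 has 31 days: 165 − 31 = 134 left.
November 2030 has 30 days: 134 − 30 = 104 left.
October 2030 has 31 days: 104 − 31 = 73 left.
September 2030 has 30 days: 73 − 30 = 43 left.
August 2030 has 31 days: 43 − 31 = 12 left.
July 2030 has 31 days; 31 − 12 = 19 → July 19, 2030.
Advancing 5 months from July 19, 2030:
month 7 + 5 = 12 → December 2030.
Day 19 is valid in December, giving December 19, 2030.
Adding 340 days from December 19, 2030:
December has 31 days, so 31 − 19 = 12 days remain after December 19, 2030; 340 − 12 = 328 left.
January 2031 has 31 days: 328 − 31 = 297 left.
February 2031 has 28 days (2031 is not a leap year): 297 − 28 = 269 left.
March 2031 has 31 days: 269 − 31 = 238 left.
April 2031 has 30 days: 238 − 30 = 208 left.
May 2031 has 31 days: 208 − 31 = 177 left.
June 2031 has 30 days: 177 − 30 = 147 left.
July 2031 has 31 days: 147 − 31 = 116 left.
August 2031 has 31 days: 116 − 31 = 85 left.
September 2031 has 30 days: 85 − 30 = 55 left.
October 2031 has 31 days: 55 − 31 = 24 left.
24 days into November 2031 → November 24, 2031.
Counting forward 21 weeks (= 147 days) from November 24, 2031:
November has 30 days, so 30 − 24 = 6 days remain after November 24, 2031; 147 − 6 = 141 left.
December 2031 has 31 days: 141 − 31 = 110 left.
January 2032 has 31 days: 110 − 31 = 79 left.
February 2032 has 29 days (2032 is a leap year): 79 − 29 = 50 left.
March 2032 has 31 days: 50 − 31 = 19 left.
19 days into April 2032 → April 19, 2032.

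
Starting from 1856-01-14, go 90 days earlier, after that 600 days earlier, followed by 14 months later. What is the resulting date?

April 23, 1855

Counting back 90 days from January 14, 1856:
Going back 14 days from January 14, 1856 reaches the end of the previous month; 90 − 14 = 76 left.
December 1855 has 31 days: 76 − 31 = 45 left.
November 1855 has 30 days: 45 − 30 = 15 left.
October 1855 has 31 days; 31 − 15 = 16 → October 16, 1855.
Counting back 600 days from October 16, 1855:
Going back 16 days from October 16, 1855 reaches the end of the previous month; 600 − 16 = 584 left.
September 1855 has 30 days: 584 − 30 = 554 left.
August 1855 has 31 days: 554 − 31 = 523 left.
July 1855 has 31 days: 523 − 31 = 492 left.
June 1855 has 30 days: 492 − 30 = 462 left.
May 1855 has 31 days: 462 − 31 = 431 left.
April 1855 has 30 days: 431 − 30 = 401 left.
March 1855 has 31 days: 401 − 31 = 370 left.
February 1855 has 28 days (1855 is not a leap year): 370 − 28 = 342 left.
January 1855 has 31 days: 342 − 31 = 311 left.
December 1854 has 31 days: 311 − 31 = 280 left.
November 1854 has 30 days: 280 − 30 = 250 left.
October 1854 has 31 days: 250 − 31 = 219 left.
September 1854 has 30 days: 219 − 30 = 189 left.
August 1854 has 31 days: 189 − 31 = 158 left.
July 1854 has 31 days: 158 − 31 = 127 left.
June 1854 has 30 days: 127 − 30 = 97 left.
May 1854 has 31 days: 97 − 31 = 66 left.
April 1854 has 30 days: 66 − 30 = 36 left.
March 1854 has 31 days: 36 − 31 = 5 left.
February 1854 has 28 days; 28 − 5 = 23 → February 23, 1854.
Advancing 14 months from February 23, 1854:
month 2 + 14 = 16, which is month 4 of year 1855 → April 1855.
Day 23 is valid in April, giving April 23, 1855.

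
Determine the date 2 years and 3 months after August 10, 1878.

Advancing 2 years and 3 months from August 10, 1878.
+2 years → 1880; month 8 + 3 = 11 → November 1880.
Day 10 is valid in November, giving November 10, 1880.

November 10, 1880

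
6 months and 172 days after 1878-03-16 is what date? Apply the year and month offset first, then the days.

Advancing 6 months and 172 days from March 16, 1878: first the month/year part, then the days.
month 3 + 6 = 9 → September 1878.
Day 16 is valid in September, giving September 16, 1878.
Now add 172 days from September 16, 1878.
September has 30 days, so 30 − 16 = 14 days remain after September 16, 1878; 172 − 14 = 158 left.
October 1878 has 31 days: 158 − 31 = 127 left.
November 1878 has 30 days: 127 − 30 = 97 left.
December 1878 has 31 days: 97 − 31 = 66 left.
January 1879 has 31 days: 66 − 31 = 35 left.
February 1879 has 28 days (1879 is not a leap year): 35 − 28 = 7 left.
7 days into March 1879 → March 7, 1879.

March 7, 1879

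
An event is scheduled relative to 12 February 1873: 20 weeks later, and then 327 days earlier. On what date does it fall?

August 9, 1872

Advancing 20 weeks (= 140 days) from February 12, 1873:
February has 28 days, so 28 − 12 = 16 days remain after February 12, 1873; 140 − 16 = 124 left.
March 1873 has 31 days: 124 − 31 = 93 left.
April 1873 has 30 days: 93 − 30 = 63 left.
May 1873 has 31 days: 63 − 31 = 32 left.
June 1873 has 30 days: 32 − 30 = 2 left.
2 days into July 1873 → July 2, 1873.
Going back 327 days from July 2, 1873:
Going back 2 days from July 2, 1873 reaches the end of the previous month; 327 − 2 = 325 left.
June 1873 has 30 days: 325 − 30 = 295 left.
May 1873 has 31 days: 295 − 31 = 264 left.
April 1873 has 30 days: 264 − 30 = 234 left.
March 1873 has 31 days: 234 − 31 = 203 left.
February 1873 has 28 days (1873 is not a leap year): 203 − 28 = 175 left.
January 1873 has 31 days: 175 − 31 = 144 left.
December 1872 has 31 days: 144 − 31 = 113 left.
November 1872 has 30 days: 113 − 30 = 83 left.
October 1872 has 31 days: 83 − 31 = 52 left.
September 1872 has 30 days: 52 − 30 = 22 left.
August 1872 has 31 days; 31 − 22 = 9 → August 9, 1872.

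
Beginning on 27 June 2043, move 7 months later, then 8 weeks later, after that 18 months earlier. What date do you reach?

September 23, 2042

Advancing 7 months from June 27, 2043:
month 6 + 7 = 13, which is month 1 of year 2044 → January 2044.
Day 27 is valid in January, giving January 27, 2044.
Counting forward 8 weeks (= 56 days) from January 27, 2044:
January has 31 days, so 31 − 27 = 4 days remain after January 27, 2044; 56 − 4 = 52 left.
February 2044 has 29 days (2044 is a leap year): 52 − 29 = 23 left.
23 days into March 2044 → March 23, 2044.
Going back 18 months from March 23, 2044:
month 3 − 18 = -15, which is month 9 of year 2042 → September 2042.
Day 23 is valid in September, giving September 23, 2042.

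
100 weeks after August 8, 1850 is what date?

Adding 100 weeks = 700 days from August 8, 1850.
August has 31 days, so 31 − 8 = 23 days remain after August 8, 1850; 700 − 23 = 677 left.
September 1850 has 30 days: 677 − 30 = 647 left.
October 1850 has 31 days: 647 − 31 = 616 left.
November 1850 has 30 days: 616 − 30 = 586 left.
December 1850 has 31 days: 586 − 31 = 555 left.
January 1851 has 31 days: 555 − 31 = 524 left.
February 1851 has 28 days (1851 is not a leap year): 524 − 28 = 496 left.
March 1851 has 31 days: 496 − 31 = 465 left.
April 1851 has 30 days: 465 − 30 = 435 left.
May 1851 has 31 days: 435 − 31 = 404 left.
June 1851 has 30 days: 404 − 30 = 374 left.
July 1851 has 31 days: 374 − 31 = 343 left.
August 1851 has 31 days: 343 − 31 = 312 left.
September 1851 has 30 days: 312 − 30 = 282 left.
October 1851 has 31 days: 282 − 31 = 251 left.
November 1851 has 30 days: 251 − 30 = 221 left.
December 1851 has 31 days: 221 − 31 = 190 left.
January 1852 has 31 days: 190 − 31 = 159 left.
February 1852 has 29 days (1852 is a leap year): 159 − 29 = 130 left.
March 1852 has 31 days: 130 − 31 = 99 left.
April 1852 has 30 days: 99 − 30 = 69 left.
May 1852 has 31 days: 69 − 31 = 38 left.
June 1852 has 30 days: 38 − 30 = 8 left.
8 days into July 1852 → July 8, 1852.

July 8, 1852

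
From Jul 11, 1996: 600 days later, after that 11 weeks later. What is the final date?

Counting forward 600 days from July 11, 1996:
July has 31 days, so 31 − 11 = 20 days remain after July 11, 1996; 600 − 20 = 580 left.
August 1996 has 31 days: 580 − 31 = 549 left.
September 1996 has 30 days: 549 − 30 = 519 left.
October 1996 has 31 days: 519 − 31 = 488 left.
November 1996 has 30 days: 488 − 30 = 458 left.
December 1996 has 31 days: 458 − 31 = 427 left.
January 1997 has 31 days: 427 − 31 = 396 left.
February 1997 has 28 days (1997 is not a leap year): 396 − 28 = 368 left.
March 1997 has 31 days: 368 − 31 = 337 left.
April 1997 has 30 days: 337 − 30 = 307 left.
May 1997 has 31 days: 307 − 31 = 276 left.
June 1997 has 30 days: 276 − 30 = 246 left.
July 1997 has 31 days: 246 − 31 = 215 left.
August 1997 has 31 days: 215 − 31 = 184 left.
September 1997 has 30 days: 184 − 30 = 154 left.
October 1997 has 31 days: 154 − 31 = 123 left.
November 1997 has 30 days: 123 − 30 = 93 left.
December 1997 has 31 days: 93 − 31 = 62 left.
January 1998 has 31 days: 62 − 31 = 31 left.
February 1998 has 28 days (1998 is not a leap year): 31 − 28 = 3 left.
3 days into March 1998 → March 3, 1998.
Advancing 11 weeks (= 77 days) from March 3, 1998:
March has 31 days, so 31 − 3 = 28 days remain after March 3, 1998; 77 − 28 = 49 left.
April 1998 has 30 days: 49 − 30 = 19 left.
19 days into May 1998 → May 19, 1998.

May 19, 1998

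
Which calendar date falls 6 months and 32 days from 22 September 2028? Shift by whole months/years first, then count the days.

April 23, 2029

Counting forward 6 months and 32 days from September 22, 2028: first the month/year part, then the days.
month 9 + 6 = 15, which is month 3 of year 2029 → March 2029.
Day 22 is valid in March, giving March 22, 2029.
Now add 32 days from March 22, 2029.
March has 31 days, so 31 − 22 = 9 days remain after March 22, 2029; 32 − 9 = 23 left.
23 days into April 2029 → April 23, 2029.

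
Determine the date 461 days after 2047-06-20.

September 23, 2048

Advancing 461 days from June 20, 2047.
June has 30 days, so 30 − 20 = 10 days remain after June 20, 2047; 461 − 10 = 451 left.
July 2047 has 31 days: 451 − 31 = 420 left.
August 2047 has 31 days: 420 − 31 = 389 left.
September 2047 has 30 days: 389 − 30 = 359 left.
October 2047 has 31 days: 359 − 31 = 328 left.
November 2047 has 30 days: 328 − 30 = 298 left.
December 2047 has 31 days: 298 − 31 = 267 left.
January 2048 has 31 days: 267 − 31 = 236 left.
February 2048 has 29 days (2048 is a leap year): 236 − 29 = 207 left.
March 2048 has 31 days: 207 − 31 = 176 left.
April 2048 has 30 days: 176 − 30 = 146 left.
May 2048 has 31 days: 146 − 31 = 115 left.
June 2048 has 30 days: 115 − 30 = 85 left.
July 2048 has 31 days: 85 − 31 = 54 left.
August 2048 has 31 days: 54 − 31 = 23 left.
23 days into September 2048 → September 23, 2048.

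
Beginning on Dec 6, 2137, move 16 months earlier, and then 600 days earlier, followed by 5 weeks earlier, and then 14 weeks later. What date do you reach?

Subtracting 16 months from December 6, 2137:
month 12 − 16 = -4, which is month 8 of year 2136 → August 2136.
Day 6 is valid in August, giving August 6, 2136.
Counting back 600 days from August 6, 2136:
Going back 6 days from August 6, 2136 reaches the end of the previous month; 600 − 6 = 594 left.
July 2136 has 31 days: 594 − 31 = 563 left.
June 2136 has 30 days: 563 − 30 = 533 left.
May 2136 has 31 days: 533 − 31 = 502 left.
April 2136 has 30 days: 502 − 30 = 472 left.
March 2136 has 31 days: 472 − 31 = 441 left.
February 2136 has 29 days (2136 is a leap year): 441 − 29 = 412 left.
January 2136 has 31 days: 412 − 31 = 381 left.
December 2135 has 31 days: 381 − 31 = 350 left.
November 2135 has 30 days: 350 − 30 = 320 left.
October 2135 has 31 days: 320 − 31 = 289 left.
September 2135 has 30 days: 289 − 30 = 259 left.
August 2135 has 31 days: 259 − 31 = 228 left.
July 2135 has 31 days: 228 − 31 = 197 left.
June 2135 has 30 days: 197 − 30 = 167 left.
May 2135 has 31 days: 167 − 31 = 136 left.
April 2135 has 30 days: 136 − 30 = 106 left.
March 2135 has 31 days: 106 − 31 = 75 left.
February 2135 has 28 days (2135 is not a leap year): 75 − 28 = 47 left.
January 2135 has 31 days: 47 − 31 = 16 left.
December 2134 has 31 days; 31 − 16 = 15 → December 15, 2134.
Subtracting 5 weeks (= 35 days) from December 15, 2134:
Going back 15 days from December 15, 2134 reaches the end of the previous month; 35 − 15 = 20 left.
November 2134 has 30 days; 30 − 20 = 10 → November 10, 2134.
Counting forward 14 weeks (= 98 days) from November 10, 2134:
November has 30 days, so 30 − 10 = 20 days remain after November 10, 2134; 98 − 20 = 78 left.
December 2134 has 31 days: 78 − 31 = 47 left.
January 2135 has 31 days: 47 − 31 = 16 left.
16 days into February 2135 → February 16, 2135.

February 16, 2135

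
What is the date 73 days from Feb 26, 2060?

Counting forward 73 days from February 26, 2060.
February has 29 days, so 29 − 26 = 3 days remain after February 26, 2060; 73 − 3 = 70 left.
March 2060 has 31 days: 70 − 31 = 39 left.
April 2060 has 30 days: 39 − 30 = 9 left.
9 days into May 2060 → May 9, 2060.

May 9, 2060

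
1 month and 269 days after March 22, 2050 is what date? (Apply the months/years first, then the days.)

Advancing 1 month and 269 days from March 22, 2050: first the month/year part, then the days.
month 3 + 1 = 4 → April 2050.
Day 22 is valid in April, giving April 22, 2050.
Now add 269 days from April 22, 2050.
April has 30 days, so 30 − 22 = 8 days remain after April 22, 2050; 269 − 8 = 261 left.
May 2050 has 31 days: 261 − 31 = 230 left.
June 2050 has 30 days: 230 − 30 = 200 left.
July 2050 has 31 days: 200 − 31 = 169 left.
August 2050 has 31 days: 169 − 31 = 138 left.
September 2050 has 30 days: 138 − 30 = 108 left.
October 2050 has 31 days: 108 − 31 = 77 left.
November 2050 has 30 days: 77 − 30 = 47 left.
December 2050 has 31 days: 47 − 31 = 16 left.
16 days into January 2051 → January 16, 2051.

January 16, 2051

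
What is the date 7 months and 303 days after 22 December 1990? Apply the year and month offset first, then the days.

Adding 7 months and 303 days from December 22, 1990: first the month/year part, then the days.
month 12 + 7 = 19, which is month 7 of year 1991 → July 1991.
Day 22 is valid in July, giving July 22, 1991.
Now add 303 days from July 22, 1991.
July has 31 days, so 31 − 22 = 9 days remain after July 22, 1991; 303 − 9 = 294 left.
August 1991 has 31 days: 294 − 31 = 263 left.
September 1991 has 30 days: 263 − 30 = 233 left.
October 1991 has 31 days: 233 − 31 = 202 left.
November 1991 has 30 days: 202 − 30 = 172 left.
December 1991 has 31 days: 172 − 31 = 141 left.
January 1992 has 31 days: 141 − 31 = 110 left.
February 1992 has 29 days (1992 is a leap year): 110 − 29 = 81 left.
March 1992 has 31 days: 81 − 31 = 50 left.
April 1992 has 30 days: 50 − 30 = 20 left.
20 days into May 1992 → May 20, 1992.

May 20, 1992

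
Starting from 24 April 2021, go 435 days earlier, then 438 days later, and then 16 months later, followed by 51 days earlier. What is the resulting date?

July 7, 2022

Subtracting 435 days from April 24, 2021:
Going back 24 days from April 24, 2021 reaches the end of the previous month; 435 − 24 = 411 left.
March 2021 has 31 days: 411 − 31 = 380 left.
February 2021 has 28 days (2021 is not a leap year): 380 − 28 = 352 left.
January 2021 has 31 days: 352 − 31 = 321 left.
December 2020 has 31 days: 321 − 31 = 290 left.
November 2020 has 30 days: 290 − 30 = 260 left.
October 2020 has 31 days: 260 − 31 = 229 left.
September 2020 has 30 days: 229 − 30 = 199 left.
August 2020 has 31 days: 199 − 31 = 168 left.
July 2020 has 31 days: 168 − 31 = 137 left.
June 2020 has 30 days: 137 − 30 = 107 left.
May 2020 has 31 days: 107 − 31 = 76 left.
April 2020 has 30 days: 76 − 30 = 46 left.
March 2020 has 31 days: 46 − 31 = 15 left.
February 2020 has 29 days; 29 − 15 = 14 → February 14, 2020.
Advancing 438 days from February 14, 2020:
February has 29 days, so 29 − 14 = 15 days remain after February 14, 2020; 438 − 15 = 423 left.
March 2020 has 31 days: 423 − 31 = 392 left.
April 2020 has 30 days: 392 − 30 = 362 left.
May 2020 has 31 days: 362 − 31 = 331 left.
June 2020 has 30 days: 331 − 30 = 301 left.
July 2020 has 31 days: 301 − 31 = 270 left.
August 2020 has 31 days: 270 − 31 = 239 left.
September 2020 has 30 days: 239 − 30 = 209 left.
October 2020 has 31 days: 209 − 31 = 178 left.
November 2020 has 30 days: 178 − 30 = 148 left.
December 2020 has 31 days: 148 − 31 = 117 left.
January 2021 has 31 days: 117 − 31 = 86 left.
February 2021 has 28 days (2021 is not a leap year): 86 − 28 = 58 left.
March 2021 has 31 days: 58 − 31 = 27 left.
27 days into April 2021 → April 27, 2021.
Adding 16 months from April 27, 2021:
month 4 + 16 = 20, which is month 8 of year 2022 → August 2022.
Day 27 is valid in August, giving August 27, 2022.
Going back 51 days from August 27, 2022:
Going back 27 days from August 27, 2022 reaches the end of the previous month; 51 − 27 = 24 left.
July 2022 has 31 days; 31 − 24 = 7 → July 7, 2022.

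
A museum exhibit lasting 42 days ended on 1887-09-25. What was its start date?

August 14, 1887

Counting back 42 days from September 25, 1887.
Going back 25 days from September 25, 1887 reaches the end of the previous month; 42 − 25 = 17 left.
August 1887 has 31 days; 31 − 17 = 14 → August 14, 1887.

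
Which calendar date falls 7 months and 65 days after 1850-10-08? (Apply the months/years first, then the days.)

Advancing 7 months and 65 days from October 8, 1850: first the month/year part, then the days.
month 10 + 7 = 17, which is month 5 of year 1851 → May 1851.
Day 8 is valid in May, giving May 8, 1851.
Now add 65 days from May 8, 1851.
May has 31 days, so 31 − 8 = 23 days remain after May 8, 1851; 65 − 23 = 42 left.
June 1851 has 30 days: 42 − 30 = 12 left.
12 days into July 1851 → July 12, 1851.

July 12, 1851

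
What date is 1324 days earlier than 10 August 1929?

Going back 1324 days from August 10, 1929.
Going back 10 days from August 10, 1929 reaches the end of the previous month; 1324 − 10 = 1314 left.
July 1929 has 31 days: 1314 − 31 = 1283 left.
June 1929 has 30 days: 1283 − 30 = 1253 left.
May 1929 has 31 days: 1253 − 31 = 1222 left.
April 1929 has 30 days: 1222 − 30 = 1192 left.
March 1929 has 31 days: 1192 − 31 = 1161 left.
February 1929 has 28 days (1929 is not a leap year): 1161 − 28 = 1133 left.
January 1929 has 31 days: 1133 − 31 = 1102 left.
December 1928 has 31 days: 1102 − 31 = 1071 left.
November 1928 has 30 days: 1071 − 30 = 1041 left.
October 1928 has 31 days: 1041 − 31 = 1010 left.
September 1928 has 30 days: 1010 − 30 = 980 left.
August 1928 has 31 days: 980 − 31 = 949 left.
July 1928 has 31 days: 949 − 31 = 918 left.
June 1928 has 30 days: 918 − 30 = 888 left.
May 1928 has 31 days: 888 − 31 = 857 left.
April 1928 has 30 days: 857 − 30 = 827 left.
March 1928 has 31 days: 827 − 31 = 796 left.
February 1928 has 29 days (1928 is a leap year): 796 − 29 = 767 left.
January 1928 has 31 days: 767 − 31 = 736 left.
December 1927 has 31 days: 736 − 31 = 705 left.
November 1927 has 30 days: 705 − 30 = 675 left.
October 1927 has 31 days: 675 − 31 = 644 left.
September 1927 has 30 days: 644 − 30 = 614 left.
August 1927 has 31 days: 614 − 31 = 583 left.
July 1927 has 31 days: 583 − 31 = 552 left.
June 1927 has 30 days: 552 − 30 = 522 left.
May 1927 has 31 days: 522 − 31 = 491 left.
April 1927 has 30 days: 491 − 30 = 461 left.
March 1927 has 31 days: 461 − 31 = 430 left.
February 1927 has 28 days (1927 is not a leap year): 430 − 28 = 402 left.
January 1927 has 31 days: 402 − 31 = 371 left.
December 1926 has 31 days: 371 − 31 = 340 left.
November 1926 has 30 days: 340 − 30 = 310 left.
October 1926 has 31 days: 310 − 31 = 279 left.
September 1926 has 30 days: 279 − 30 = 249 left.
August 1926 has 31 days: 249 − 31 = 218 left.
July 1926 has 31 days: 218 − 31 = 187 left.
June 1926 has 30 days: 187 − 30 = 157 left.
May 1926 has 31 days: 157 − 31 = 126 left.
April 1926 has 30 days: 126 − 30 = 96 left.
March 1926 has 31 days: 96 − 31 = 65 left.
February 1926 has 28 days (1926 is not a leap year): 65 − 28 = 37 left.
January 1926 has 31 days: 37 − 31 = 6 left.
December 1925 has 31 days; 31 − 6 = 25 → December 25, 1925.

December 25, 1925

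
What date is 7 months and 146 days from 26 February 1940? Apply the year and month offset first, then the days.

February 19, 1941

Counting forward 7 months and 146 days from February 26, 1940: first the month/year part, then the days.
month 2 + 7 = 9 → September 1940.
Day 26 is valid in September, giving September 26, 1940.
Now add 146 days from September 26, 1940.
September has 30 days, so 30 − 26 = 4 days remain after September 26, 1940; 146 − 4 = 142 left.
October 1940 has 31 days: 142 − 31 = 111 left.
November 1940 has 30 days: 111 − 30 = 81 left.
December 1940 has 31 days: 81 − 31 = 50 left.
January 1941 has 31 days: 50 − 31 = 19 left.
19 days into February 1941 → February 19, 1941.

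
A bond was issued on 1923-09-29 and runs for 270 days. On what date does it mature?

Advancing 270 days from September 29, 1923.
September has 30 days, so 30 − 29 = 1 day remains after September 29, 1923; 270 − 1 = 269 left.
October 1923 has 31 days: 269 − 31 = 238 left.
November 1923 has 30 days: 238 − 30 = 208 left.
December 1923 has 31 days: 208 − 31 = 177 left.
January 1924 has 31 days: 177 − 31 = 146 left.
February 1924 has 29 days (1924 is a leap year): 146 − 29 = 117 left.
March 1924 has 31 days: 117 − 31 = 86 left.
April 1924 has 30 days: 86 − 30 = 56 left.
May 1924 has 31 days: 56 − 31 = 25 left.
25 days into June 1924 → June 25, 1924.

June 25, 1924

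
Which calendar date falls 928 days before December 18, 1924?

June 4, 1922

Counting back 928 days from December 18, 1924.
Going back 18 days from December 18, 1924 reaches the end of the previous month; 928 − 18 = 910 left.
November 1924 has 30 days: 910 − 30 = 880 left.
October 1924 has 31 days: 880 − 31 = 849 left.
September 1924 has 30 days: 849 − 30 = 819 left.
August 1924 has 31 days: 819 − 31 = 788 left.
July 1924 has 31 days: 788 − 31 = 757 left.
June 1924 has 30 days: 757 − 30 = 727 left.
May 1924 has 31 days: 727 − 31 = 696 left.
April 1924 has 30 days: 696 − 30 = 666 left.
March 1924 has 31 days: 666 − 31 = 635 left.
February 1924 has 29 days (1924 is a leap year): 635 − 29 = 606 left.
January 1924 has 31 days: 606 − 31 = 575 left.
December 1923 has 31 days: 575 − 31 = 544 left.
November 1923 has 30 days: 544 − 30 = 514 left.
October 1923 has 31 days: 514 − 31 = 483 left.
September 1923 has 30 days: 483 − 30 = 453 left.
August 1923 has 31 days: 453 − 31 = 422 left.
July 1923 has 31 days: 422 − 31 = 391 left.
June 1923 has 30 days: 391 − 30 = 361 left.
May 1923 has 31 days: 361 − 31 = 330 left.
April 1923 has 30 days: 330 − 30 = 300 left.
March 1923 has 31 days: 300 − 31 = 269 left.
February 1923 has 28 days (1923 is not a leap year): 269 − 28 = 241 left.
January 1923 has 31 days: 241 − 31 = 210 left.
December 1922 has 31 days: 210 − 31 = 179 left.
November 1922 has 30 days: 179 − 30 = 149 left.
October 1922 has 31 days: 149 − 31 = 118 left.
September 1922 has 30 days: 118 − 30 = 88 left.
August 1922 has 31 days: 88 − 31 = 57 left.
July 1922 has 31 days: 57 − 31 = 26 left.
June 1922 has 30 days; 30 − 26 = 4 → June 4, 1922.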